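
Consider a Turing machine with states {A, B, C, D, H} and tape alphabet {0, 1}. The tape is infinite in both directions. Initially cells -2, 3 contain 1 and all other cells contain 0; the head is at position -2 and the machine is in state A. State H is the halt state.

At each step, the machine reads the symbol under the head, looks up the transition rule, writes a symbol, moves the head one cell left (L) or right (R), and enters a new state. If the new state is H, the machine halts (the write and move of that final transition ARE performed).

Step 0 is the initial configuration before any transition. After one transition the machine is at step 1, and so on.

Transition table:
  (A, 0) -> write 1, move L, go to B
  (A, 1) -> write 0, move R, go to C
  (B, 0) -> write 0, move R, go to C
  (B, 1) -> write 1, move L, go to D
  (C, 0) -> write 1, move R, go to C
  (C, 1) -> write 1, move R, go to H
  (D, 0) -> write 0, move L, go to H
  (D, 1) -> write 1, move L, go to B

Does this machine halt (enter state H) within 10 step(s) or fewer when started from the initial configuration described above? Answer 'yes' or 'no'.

Answer: yes

Derivation:
Step 1: in state A at pos -2, read 1 -> (A,1)->write 0,move R,goto C. Now: state=C, head=-1, tape[-3..4]=00000010 (head:   ^)
Step 2: in state C at pos -1, read 0 -> (C,0)->write 1,move R,goto C. Now: state=C, head=0, tape[-3..4]=00100010 (head:    ^)
Step 3: in state C at pos 0, read 0 -> (C,0)->write 1,move R,goto C. Now: state=C, head=1, tape[-3..4]=00110010 (head:     ^)
Step 4: in state C at pos 1, read 0 -> (C,0)->write 1,move R,goto C. Now: state=C, head=2, tape[-3..4]=00111010 (head:      ^)
Step 5: in state C at pos 2, read 0 -> (C,0)->write 1,move R,goto C. Now: state=C, head=3, tape[-3..4]=00111110 (head:       ^)
Step 6: in state C at pos 3, read 1 -> (C,1)->write 1,move R,goto H. Now: state=H, head=4, tape[-3..5]=001111100 (head:        ^)
State H reached at step 6; 6 <= 10 -> yes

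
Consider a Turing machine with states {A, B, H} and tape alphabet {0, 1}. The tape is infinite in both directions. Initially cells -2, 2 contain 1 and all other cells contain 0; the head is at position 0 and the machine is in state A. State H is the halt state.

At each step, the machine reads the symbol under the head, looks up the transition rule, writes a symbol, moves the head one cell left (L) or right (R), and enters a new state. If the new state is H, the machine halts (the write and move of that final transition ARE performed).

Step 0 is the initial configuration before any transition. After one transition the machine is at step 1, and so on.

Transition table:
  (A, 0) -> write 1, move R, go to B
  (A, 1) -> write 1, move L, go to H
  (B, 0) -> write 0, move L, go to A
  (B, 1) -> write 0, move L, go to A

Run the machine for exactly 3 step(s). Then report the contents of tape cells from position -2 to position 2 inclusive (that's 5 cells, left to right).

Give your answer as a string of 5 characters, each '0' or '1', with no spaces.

Answer: 10101

Derivation:
Step 1: in state A at pos 0, read 0 -> (A,0)->write 1,move R,goto B. Now: state=B, head=1, tape[-3..3]=0101010 (head:     ^)
Step 2: in state B at pos 1, read 0 -> (B,0)->write 0,move L,goto A. Now: state=A, head=0, tape[-3..3]=0101010 (head:    ^)
Step 3: in state A at pos 0, read 1 -> (A,1)->write 1,move L,goto H. Now: state=H, head=-1, tape[-3..3]=0101010 (head:   ^)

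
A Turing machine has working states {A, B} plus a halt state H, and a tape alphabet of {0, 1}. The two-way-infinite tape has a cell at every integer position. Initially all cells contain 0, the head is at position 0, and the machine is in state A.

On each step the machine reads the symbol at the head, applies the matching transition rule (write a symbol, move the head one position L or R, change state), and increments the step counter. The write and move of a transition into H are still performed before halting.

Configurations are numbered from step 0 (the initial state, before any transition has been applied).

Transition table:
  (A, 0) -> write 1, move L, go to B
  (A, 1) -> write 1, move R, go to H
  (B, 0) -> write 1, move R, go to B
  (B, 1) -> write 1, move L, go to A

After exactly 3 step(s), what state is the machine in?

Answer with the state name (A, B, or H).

Answer: A

Derivation:
Step 1: in state A at pos 0, read 0 -> (A,0)->write 1,move L,goto B. Now: state=B, head=-1, tape[-2..1]=0010 (head:  ^)
Step 2: in state B at pos -1, read 0 -> (B,0)->write 1,move R,goto B. Now: state=B, head=0, tape[-2..1]=0110 (head:   ^)
Step 3: in state B at pos 0, read 1 -> (B,1)->write 1,move L,goto A. Now: state=A, head=-1, tape[-2..1]=0110 (head:  ^)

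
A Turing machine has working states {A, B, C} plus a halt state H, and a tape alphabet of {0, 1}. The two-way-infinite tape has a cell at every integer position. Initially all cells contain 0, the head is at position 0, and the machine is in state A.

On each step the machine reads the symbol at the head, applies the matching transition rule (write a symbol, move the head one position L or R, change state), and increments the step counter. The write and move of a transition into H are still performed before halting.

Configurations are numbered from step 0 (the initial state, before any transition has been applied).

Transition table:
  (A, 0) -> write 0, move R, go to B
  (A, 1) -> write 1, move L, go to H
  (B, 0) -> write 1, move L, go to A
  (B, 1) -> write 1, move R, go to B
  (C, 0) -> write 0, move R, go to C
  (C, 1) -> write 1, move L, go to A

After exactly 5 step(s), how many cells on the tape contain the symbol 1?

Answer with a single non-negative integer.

Answer: 2

Derivation:
Step 1: in state A at pos 0, read 0 -> (A,0)->write 0,move R,goto B. Now: state=B, head=1, tape[-1..2]=0000 (head:   ^)
Step 2: in state B at pos 1, read 0 -> (B,0)->write 1,move L,goto A. Now: state=A, head=0, tape[-1..2]=0010 (head:  ^)
Step 3: in state A at pos 0, read 0 -> (A,0)->write 0,move R,goto B. Now: state=B, head=1, tape[-1..2]=0010 (head:   ^)
Step 4: in state B at pos 1, read 1 -> (B,1)->write 1,move R,goto B. Now: state=B, head=2, tape[-1..3]=00100 (head:    ^)
Step 5: in state B at pos 2, read 0 -> (B,0)->write 1,move L,goto A. Now: state=A, head=1, tape[-1..3]=00110 (head:   ^)
Cells containing 1 after step 5: {1, 2} -> 2 cell(s)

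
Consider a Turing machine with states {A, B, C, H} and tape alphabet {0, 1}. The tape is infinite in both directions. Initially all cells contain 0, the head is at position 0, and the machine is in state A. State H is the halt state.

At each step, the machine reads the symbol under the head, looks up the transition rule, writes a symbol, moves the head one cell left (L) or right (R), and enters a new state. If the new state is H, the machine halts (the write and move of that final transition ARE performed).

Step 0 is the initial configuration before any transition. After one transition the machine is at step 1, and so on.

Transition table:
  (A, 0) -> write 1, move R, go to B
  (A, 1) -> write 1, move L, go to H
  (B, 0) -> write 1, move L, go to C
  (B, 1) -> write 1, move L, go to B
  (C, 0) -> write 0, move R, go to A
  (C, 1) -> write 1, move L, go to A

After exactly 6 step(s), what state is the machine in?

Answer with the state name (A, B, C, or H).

Step 1: in state A at pos 0, read 0 -> (A,0)->write 1,move R,goto B. Now: state=B, head=1, tape[-1..2]=0100 (head:   ^)
Step 2: in state B at pos 1, read 0 -> (B,0)->write 1,move L,goto C. Now: state=C, head=0, tape[-1..2]=0110 (head:  ^)
Step 3: in state C at pos 0, read 1 -> (C,1)->write 1,move L,goto A. Now: state=A, head=-1, tape[-2..2]=00110 (head:  ^)
Step 4: in state A at pos -1, read 0 -> (A,0)->write 1,move R,goto B. Now: state=B, head=0, tape[-2..2]=01110 (head:   ^)
Step 5: in state B at pos 0, read 1 -> (B,1)->write 1,move L,goto B. Now: state=B, head=-1, tape[-2..2]=01110 (head:  ^)
Step 6: in state B at pos -1, read 1 -> (B,1)->write 1,move L,goto B. Now: state=B, head=-2, tape[-3..2]=001110 (head:  ^)

Answer: B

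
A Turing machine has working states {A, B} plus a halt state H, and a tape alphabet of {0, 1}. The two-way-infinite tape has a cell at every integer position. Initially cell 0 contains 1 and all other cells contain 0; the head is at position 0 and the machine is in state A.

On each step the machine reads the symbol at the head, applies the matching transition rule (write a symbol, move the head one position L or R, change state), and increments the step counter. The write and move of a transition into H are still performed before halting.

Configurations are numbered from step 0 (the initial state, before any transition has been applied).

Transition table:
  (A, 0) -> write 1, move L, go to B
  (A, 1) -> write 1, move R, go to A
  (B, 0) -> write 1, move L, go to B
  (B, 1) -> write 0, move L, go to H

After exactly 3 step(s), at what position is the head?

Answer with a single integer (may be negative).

Answer: -1

Derivation:
Step 1: in state A at pos 0, read 1 -> (A,1)->write 1,move R,goto A. Now: state=A, head=1, tape[-1..2]=0100 (head:   ^)
Step 2: in state A at pos 1, read 0 -> (A,0)->write 1,move L,goto B. Now: state=B, head=0, tape[-1..2]=0110 (head:  ^)
Step 3: in state B at pos 0, read 1 -> (B,1)->write 0,move L,goto H. Now: state=H, head=-1, tape[-2..2]=00010 (head:  ^)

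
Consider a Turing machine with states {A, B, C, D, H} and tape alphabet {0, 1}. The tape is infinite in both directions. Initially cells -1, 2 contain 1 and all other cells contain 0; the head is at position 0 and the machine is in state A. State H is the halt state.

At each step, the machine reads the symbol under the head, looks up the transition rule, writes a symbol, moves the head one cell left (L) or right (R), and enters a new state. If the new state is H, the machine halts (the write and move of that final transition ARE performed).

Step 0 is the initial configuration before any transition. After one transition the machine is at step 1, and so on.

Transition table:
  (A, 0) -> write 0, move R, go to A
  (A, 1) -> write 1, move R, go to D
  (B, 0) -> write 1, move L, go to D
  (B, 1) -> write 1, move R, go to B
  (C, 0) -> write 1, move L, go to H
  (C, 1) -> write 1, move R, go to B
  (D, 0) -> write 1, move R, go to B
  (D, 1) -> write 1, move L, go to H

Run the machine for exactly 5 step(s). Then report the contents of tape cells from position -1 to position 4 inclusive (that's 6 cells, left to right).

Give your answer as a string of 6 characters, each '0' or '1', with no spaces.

Step 1: in state A at pos 0, read 0 -> (A,0)->write 0,move R,goto A. Now: state=A, head=1, tape[-2..3]=010010 (head:    ^)
Step 2: in state A at pos 1, read 0 -> (A,0)->write 0,move R,goto A. Now: state=A, head=2, tape[-2..3]=010010 (head:     ^)
Step 3: in state A at pos 2, read 1 -> (A,1)->write 1,move R,goto D. Now: state=D, head=3, tape[-2..4]=0100100 (head:      ^)
Step 4: in state D at pos 3, read 0 -> (D,0)->write 1,move R,goto B. Now: state=B, head=4, tape[-2..5]=01001100 (head:       ^)
Step 5: in state B at pos 4, read 0 -> (B,0)->write 1,move L,goto D. Now: state=D, head=3, tape[-2..5]=01001110 (head:      ^)

Answer: 100111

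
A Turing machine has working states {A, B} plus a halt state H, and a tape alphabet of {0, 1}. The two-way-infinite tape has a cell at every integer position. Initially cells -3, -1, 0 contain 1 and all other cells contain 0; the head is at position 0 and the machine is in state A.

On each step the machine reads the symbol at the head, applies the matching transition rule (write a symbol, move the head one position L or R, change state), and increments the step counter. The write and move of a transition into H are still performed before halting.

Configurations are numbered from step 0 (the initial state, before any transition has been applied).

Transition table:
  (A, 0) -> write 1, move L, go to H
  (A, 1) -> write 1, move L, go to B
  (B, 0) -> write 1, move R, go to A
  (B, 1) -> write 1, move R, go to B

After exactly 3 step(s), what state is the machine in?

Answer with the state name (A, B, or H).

Step 1: in state A at pos 0, read 1 -> (A,1)->write 1,move L,goto B. Now: state=B, head=-1, tape[-4..1]=010110 (head:    ^)
Step 2: in state B at pos -1, read 1 -> (B,1)->write 1,move R,goto B. Now: state=B, head=0, tape[-4..1]=010110 (head:     ^)
Step 3: in state B at pos 0, read 1 -> (B,1)->write 1,move R,goto B. Now: state=B, head=1, tape[-4..2]=0101100 (head:      ^)

Answer: B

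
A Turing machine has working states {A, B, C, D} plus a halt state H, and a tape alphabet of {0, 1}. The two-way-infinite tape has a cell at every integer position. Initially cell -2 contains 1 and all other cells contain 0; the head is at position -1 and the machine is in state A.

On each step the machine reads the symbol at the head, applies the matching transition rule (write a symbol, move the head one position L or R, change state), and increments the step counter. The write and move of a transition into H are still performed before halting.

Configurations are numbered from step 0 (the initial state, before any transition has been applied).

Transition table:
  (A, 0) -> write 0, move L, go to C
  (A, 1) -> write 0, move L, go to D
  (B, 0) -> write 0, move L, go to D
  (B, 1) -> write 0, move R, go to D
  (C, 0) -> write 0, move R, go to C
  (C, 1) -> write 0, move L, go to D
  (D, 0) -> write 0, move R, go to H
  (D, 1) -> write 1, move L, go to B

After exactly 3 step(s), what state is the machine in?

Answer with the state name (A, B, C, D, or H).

Step 1: in state A at pos -1, read 0 -> (A,0)->write 0,move L,goto C. Now: state=C, head=-2, tape[-3..0]=0100 (head:  ^)
Step 2: in state C at pos -2, read 1 -> (C,1)->write 0,move L,goto D. Now: state=D, head=-3, tape[-4..0]=00000 (head:  ^)
Step 3: in state D at pos -3, read 0 -> (D,0)->write 0,move R,goto H. Now: state=H, head=-2, tape[-4..0]=00000 (head:   ^)

Answer: H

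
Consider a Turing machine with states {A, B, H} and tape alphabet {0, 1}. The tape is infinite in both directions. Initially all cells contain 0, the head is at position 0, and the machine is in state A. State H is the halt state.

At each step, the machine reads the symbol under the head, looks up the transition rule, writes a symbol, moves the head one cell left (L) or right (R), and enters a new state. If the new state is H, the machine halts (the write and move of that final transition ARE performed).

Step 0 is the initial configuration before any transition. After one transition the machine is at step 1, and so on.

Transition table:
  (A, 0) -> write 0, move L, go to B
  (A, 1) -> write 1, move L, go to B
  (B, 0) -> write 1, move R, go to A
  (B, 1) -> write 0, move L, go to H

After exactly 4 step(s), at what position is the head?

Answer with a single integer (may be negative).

Step 1: in state A at pos 0, read 0 -> (A,0)->write 0,move L,goto B. Now: state=B, head=-1, tape[-2..1]=0000 (head:  ^)
Step 2: in state B at pos -1, read 0 -> (B,0)->write 1,move R,goto A. Now: state=A, head=0, tape[-2..1]=0100 (head:   ^)
Step 3: in state A at pos 0, read 0 -> (A,0)->write 0,move L,goto B. Now: state=B, head=-1, tape[-2..1]=0100 (head:  ^)
Step 4: in state B at pos -1, read 1 -> (B,1)->write 0,move L,goto H. Now: state=H, head=-2, tape[-3..1]=00000 (head:  ^)

Answer: -2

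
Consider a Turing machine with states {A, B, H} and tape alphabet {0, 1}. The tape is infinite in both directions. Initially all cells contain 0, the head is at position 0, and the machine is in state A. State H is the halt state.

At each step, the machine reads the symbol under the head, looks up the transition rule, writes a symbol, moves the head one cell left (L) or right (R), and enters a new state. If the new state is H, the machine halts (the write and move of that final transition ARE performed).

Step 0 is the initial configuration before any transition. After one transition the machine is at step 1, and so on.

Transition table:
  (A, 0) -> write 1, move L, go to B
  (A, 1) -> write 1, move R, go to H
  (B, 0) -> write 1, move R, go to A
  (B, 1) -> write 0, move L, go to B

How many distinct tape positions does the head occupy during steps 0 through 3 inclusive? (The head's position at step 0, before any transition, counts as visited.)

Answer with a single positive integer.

Answer: 3

Derivation:
Step 1: in state A at pos 0, read 0 -> (A,0)->write 1,move L,goto B. Now: state=B, head=-1, tape[-2..1]=0010 (head:  ^)
Step 2: in state B at pos -1, read 0 -> (B,0)->write 1,move R,goto A. Now: state=A, head=0, tape[-2..1]=0110 (head:   ^)
Step 3: in state A at pos 0, read 1 -> (A,1)->write 1,move R,goto H. Now: state=H, head=1, tape[-2..2]=01100 (head:    ^)
Head positions at steps 0..3: starting at 0, distinct positions visited = {-1, 0, 1} -> 3 position(s)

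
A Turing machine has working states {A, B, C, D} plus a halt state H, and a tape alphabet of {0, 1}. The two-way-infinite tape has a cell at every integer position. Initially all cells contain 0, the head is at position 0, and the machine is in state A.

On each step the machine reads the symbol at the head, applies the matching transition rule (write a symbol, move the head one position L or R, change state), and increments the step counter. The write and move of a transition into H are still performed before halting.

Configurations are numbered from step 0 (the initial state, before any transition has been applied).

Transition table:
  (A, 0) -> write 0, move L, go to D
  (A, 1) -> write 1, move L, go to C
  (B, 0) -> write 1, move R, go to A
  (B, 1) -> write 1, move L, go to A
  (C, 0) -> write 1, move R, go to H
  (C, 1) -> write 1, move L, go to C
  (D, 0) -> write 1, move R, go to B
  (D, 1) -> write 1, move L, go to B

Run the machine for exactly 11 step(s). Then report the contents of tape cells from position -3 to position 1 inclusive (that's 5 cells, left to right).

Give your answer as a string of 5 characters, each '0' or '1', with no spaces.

Answer: 11110

Derivation:
Step 1: in state A at pos 0, read 0 -> (A,0)->write 0,move L,goto D. Now: state=D, head=-1, tape[-2..1]=0000 (head:  ^)
Step 2: in state D at pos -1, read 0 -> (D,0)->write 1,move R,goto B. Now: state=B, head=0, tape[-2..1]=0100 (head:   ^)
Step 3: in state B at pos 0, read 0 -> (B,0)->write 1,move R,goto A. Now: state=A, head=1, tape[-2..2]=01100 (head:    ^)
Step 4: in state A at pos 1, read 0 -> (A,0)->write 0,move L,goto D. Now: state=D, head=0, tape[-2..2]=01100 (head:   ^)
Step 5: in state D at pos 0, read 1 -> (D,1)->write 1,move L,goto B. Now: state=B, head=-1, tape[-2..2]=01100 (head:  ^)
Step 6: in state B at pos -1, read 1 -> (B,1)->write 1,move L,goto A. Now: state=A, head=-2, tape[-3..2]=001100 (head:  ^)
Step 7: in state A at pos -2, read 0 -> (A,0)->write 0,move L,goto D. Now: state=D, head=-3, tape[-4..2]=0001100 (head:  ^)
Step 8: in state D at pos -3, read 0 -> (D,0)->write 1,move R,goto B. Now: state=B, head=-2, tape[-4..2]=0101100 (head:   ^)
Step 9: in state B at pos -2, read 0 -> (B,0)->write 1,move R,goto A. Now: state=A, head=-1, tape[-4..2]=0111100 (head:    ^)
Step 10: in state A at pos -1, read 1 -> (A,1)->write 1,move L,goto C. Now: state=C, head=-2, tape[-4..2]=0111100 (head:   ^)
Step 11: in state C at pos -2, read 1 -> (C,1)->write 1,move L,goto C. Now: state=C, head=-3, tape[-4..2]=0111100 (head:  ^)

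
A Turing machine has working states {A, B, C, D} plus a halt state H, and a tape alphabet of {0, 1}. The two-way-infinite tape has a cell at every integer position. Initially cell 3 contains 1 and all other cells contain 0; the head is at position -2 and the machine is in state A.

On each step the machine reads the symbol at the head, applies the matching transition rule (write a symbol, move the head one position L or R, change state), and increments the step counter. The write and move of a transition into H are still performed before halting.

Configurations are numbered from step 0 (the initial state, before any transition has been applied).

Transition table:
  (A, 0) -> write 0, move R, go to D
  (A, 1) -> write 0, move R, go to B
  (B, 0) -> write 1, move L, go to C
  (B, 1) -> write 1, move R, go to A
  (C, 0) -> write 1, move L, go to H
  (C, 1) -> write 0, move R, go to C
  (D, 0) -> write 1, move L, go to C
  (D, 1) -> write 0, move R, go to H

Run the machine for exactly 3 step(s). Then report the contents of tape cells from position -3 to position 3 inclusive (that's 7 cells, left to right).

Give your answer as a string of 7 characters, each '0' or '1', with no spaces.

Step 1: in state A at pos -2, read 0 -> (A,0)->write 0,move R,goto D. Now: state=D, head=-1, tape[-3..4]=00000010 (head:   ^)
Step 2: in state D at pos -1, read 0 -> (D,0)->write 1,move L,goto C. Now: state=C, head=-2, tape[-3..4]=00100010 (head:  ^)
Step 3: in state C at pos -2, read 0 -> (C,0)->write 1,move L,goto H. Now: state=H, head=-3, tape[-4..4]=001100010 (head:  ^)

Answer: 0110001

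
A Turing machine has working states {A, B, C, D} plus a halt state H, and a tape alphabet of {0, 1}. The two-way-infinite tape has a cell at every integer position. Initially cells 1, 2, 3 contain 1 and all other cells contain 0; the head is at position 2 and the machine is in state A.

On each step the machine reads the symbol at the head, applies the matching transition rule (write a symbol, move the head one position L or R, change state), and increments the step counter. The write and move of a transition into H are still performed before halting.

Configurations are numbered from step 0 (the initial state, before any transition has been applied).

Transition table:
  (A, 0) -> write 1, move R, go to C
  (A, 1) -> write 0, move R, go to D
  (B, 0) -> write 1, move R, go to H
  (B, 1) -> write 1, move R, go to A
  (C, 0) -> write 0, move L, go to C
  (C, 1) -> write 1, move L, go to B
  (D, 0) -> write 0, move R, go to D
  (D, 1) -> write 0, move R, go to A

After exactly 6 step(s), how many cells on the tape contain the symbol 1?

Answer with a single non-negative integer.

Answer: 3

Derivation:
Step 1: in state A at pos 2, read 1 -> (A,1)->write 0,move R,goto D. Now: state=D, head=3, tape[0..4]=01010 (head:    ^)
Step 2: in state D at pos 3, read 1 -> (D,1)->write 0,move R,goto A. Now: state=A, head=4, tape[0..5]=010000 (head:     ^)
Step 3: in state A at pos 4, read 0 -> (A,0)->write 1,move R,goto C. Now: state=C, head=5, tape[0..6]=0100100 (head:      ^)
Step 4: in state C at pos 5, read 0 -> (C,0)->write 0,move L,goto C. Now: state=C, head=4, tape[0..6]=0100100 (head:     ^)
Step 5: in state C at pos 4, read 1 -> (C,1)->write 1,move L,goto B. Now: state=B, head=3, tape[0..6]=0100100 (head:    ^)
Step 6: in state B at pos 3, read 0 -> (B,0)->write 1,move R,goto H. Now: state=H, head=4, tape[0..6]=0101100 (head:     ^)
Cells containing 1 after step 6: {1, 3, 4} -> 3 cell(s)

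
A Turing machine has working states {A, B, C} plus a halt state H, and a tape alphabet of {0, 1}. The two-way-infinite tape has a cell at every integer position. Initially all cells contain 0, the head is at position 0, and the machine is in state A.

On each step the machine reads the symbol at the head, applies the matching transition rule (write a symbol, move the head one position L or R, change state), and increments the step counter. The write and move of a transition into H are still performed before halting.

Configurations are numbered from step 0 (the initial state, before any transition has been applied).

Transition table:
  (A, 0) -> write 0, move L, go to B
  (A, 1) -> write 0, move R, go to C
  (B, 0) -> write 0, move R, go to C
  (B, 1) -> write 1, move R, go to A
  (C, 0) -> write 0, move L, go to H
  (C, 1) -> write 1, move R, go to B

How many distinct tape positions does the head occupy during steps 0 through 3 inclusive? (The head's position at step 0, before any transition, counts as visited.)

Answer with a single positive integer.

Answer: 2

Derivation:
Step 1: in state A at pos 0, read 0 -> (A,0)->write 0,move L,goto B. Now: state=B, head=-1, tape[-2..1]=0000 (head:  ^)
Step 2: in state B at pos -1, read 0 -> (B,0)->write 0,move R,goto C. Now: state=C, head=0, tape[-2..1]=0000 (head:   ^)
Step 3: in state C at pos 0, read 0 -> (C,0)->write 0,move L,goto H. Now: state=H, head=-1, tape[-2..1]=0000 (head:  ^)
Head positions at steps 0..3: starting at 0, distinct positions visited = {-1, 0} -> 2 position(s)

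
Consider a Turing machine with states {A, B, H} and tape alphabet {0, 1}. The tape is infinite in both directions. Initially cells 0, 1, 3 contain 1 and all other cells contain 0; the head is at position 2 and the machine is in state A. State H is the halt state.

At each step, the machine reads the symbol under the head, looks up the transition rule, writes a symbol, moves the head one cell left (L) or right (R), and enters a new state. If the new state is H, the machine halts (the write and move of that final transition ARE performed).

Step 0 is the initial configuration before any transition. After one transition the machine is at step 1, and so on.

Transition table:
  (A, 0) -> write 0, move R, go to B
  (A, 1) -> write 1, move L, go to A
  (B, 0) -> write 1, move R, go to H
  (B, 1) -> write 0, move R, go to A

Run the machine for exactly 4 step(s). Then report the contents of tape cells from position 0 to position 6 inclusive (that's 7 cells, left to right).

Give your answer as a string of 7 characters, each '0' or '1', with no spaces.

Answer: 1100010

Derivation:
Step 1: in state A at pos 2, read 0 -> (A,0)->write 0,move R,goto B. Now: state=B, head=3, tape[-1..4]=011010 (head:     ^)
Step 2: in state B at pos 3, read 1 -> (B,1)->write 0,move R,goto A. Now: state=A, head=4, tape[-1..5]=0110000 (head:      ^)
Step 3: in state A at pos 4, read 0 -> (A,0)->write 0,move R,goto B. Now: state=B, head=5, tape[-1..6]=01100000 (head:       ^)
Step 4: in state B at pos 5, read 0 -> (B,0)->write 1,move R,goto H. Now: state=H, head=6, tape[-1..7]=011000100 (head:        ^)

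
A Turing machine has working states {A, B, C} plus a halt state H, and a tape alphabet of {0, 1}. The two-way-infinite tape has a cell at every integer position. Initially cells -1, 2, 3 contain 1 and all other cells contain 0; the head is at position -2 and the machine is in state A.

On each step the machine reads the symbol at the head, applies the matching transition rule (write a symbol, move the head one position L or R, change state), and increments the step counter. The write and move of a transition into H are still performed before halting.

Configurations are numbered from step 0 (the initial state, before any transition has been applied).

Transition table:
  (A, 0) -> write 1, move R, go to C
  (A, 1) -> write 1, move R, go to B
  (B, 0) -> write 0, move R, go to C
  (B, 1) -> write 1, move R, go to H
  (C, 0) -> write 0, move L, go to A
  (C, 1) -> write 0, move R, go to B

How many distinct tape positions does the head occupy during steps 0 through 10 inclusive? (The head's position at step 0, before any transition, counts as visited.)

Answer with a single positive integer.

Step 1: in state A at pos -2, read 0 -> (A,0)->write 1,move R,goto C. Now: state=C, head=-1, tape[-3..4]=01100110 (head:   ^)
Step 2: in state C at pos -1, read 1 -> (C,1)->write 0,move R,goto B. Now: state=B, head=0, tape[-3..4]=01000110 (head:    ^)
Step 3: in state B at pos 0, read 0 -> (B,0)->write 0,move R,goto C. Now: state=C, head=1, tape[-3..4]=01000110 (head:     ^)
Step 4: in state C at pos 1, read 0 -> (C,0)->write 0,move L,goto A. Now: state=A, head=0, tape[-3..4]=01000110 (head:    ^)
Step 5: in state A at pos 0, read 0 -> (A,0)->write 1,move R,goto C. Now: state=C, head=1, tape[-3..4]=01010110 (head:     ^)
Step 6: in state C at pos 1, read 0 -> (C,0)->write 0,move L,goto A. Now: state=A, head=0, tape[-3..4]=01010110 (head:    ^)
Step 7: in state A at pos 0, read 1 -> (A,1)->write 1,move R,goto B. Now: state=B, head=1, tape[-3..4]=01010110 (head:     ^)
Step 8: in state B at pos 1, read 0 -> (B,0)->write 0,move R,goto C. Now: state=C, head=2, tape[-3..4]=01010110 (head:      ^)
Step 9: in state C at pos 2, read 1 -> (C,1)->write 0,move R,goto B. Now: state=B, head=3, tape[-3..4]=01010010 (head:       ^)
Step 10: in state B at pos 3, read 1 -> (B,1)->write 1,move R,goto H. Now: state=H, head=4, tape[-3..5]=010100100 (head:        ^)
Head positions at steps 0..10: starting at -2, distinct positions visited = {-2, -1, 0, 1, 2, 3, 4} -> 7 position(s)

Answer: 7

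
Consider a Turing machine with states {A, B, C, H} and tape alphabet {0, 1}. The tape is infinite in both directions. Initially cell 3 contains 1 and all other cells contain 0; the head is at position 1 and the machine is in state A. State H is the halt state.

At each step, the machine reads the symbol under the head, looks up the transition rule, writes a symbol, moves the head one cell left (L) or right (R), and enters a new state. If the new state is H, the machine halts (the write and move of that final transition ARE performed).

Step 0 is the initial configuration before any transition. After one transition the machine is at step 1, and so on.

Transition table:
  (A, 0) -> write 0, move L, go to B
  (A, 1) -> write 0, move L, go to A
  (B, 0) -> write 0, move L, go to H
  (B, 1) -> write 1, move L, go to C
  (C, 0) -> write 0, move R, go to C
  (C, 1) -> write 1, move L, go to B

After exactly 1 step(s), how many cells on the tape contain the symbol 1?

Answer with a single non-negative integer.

Step 1: in state A at pos 1, read 0 -> (A,0)->write 0,move L,goto B. Now: state=B, head=0, tape[-1..4]=000010 (head:  ^)
Cells containing 1 after step 1: {3} -> 1 cell(s)

Answer: 1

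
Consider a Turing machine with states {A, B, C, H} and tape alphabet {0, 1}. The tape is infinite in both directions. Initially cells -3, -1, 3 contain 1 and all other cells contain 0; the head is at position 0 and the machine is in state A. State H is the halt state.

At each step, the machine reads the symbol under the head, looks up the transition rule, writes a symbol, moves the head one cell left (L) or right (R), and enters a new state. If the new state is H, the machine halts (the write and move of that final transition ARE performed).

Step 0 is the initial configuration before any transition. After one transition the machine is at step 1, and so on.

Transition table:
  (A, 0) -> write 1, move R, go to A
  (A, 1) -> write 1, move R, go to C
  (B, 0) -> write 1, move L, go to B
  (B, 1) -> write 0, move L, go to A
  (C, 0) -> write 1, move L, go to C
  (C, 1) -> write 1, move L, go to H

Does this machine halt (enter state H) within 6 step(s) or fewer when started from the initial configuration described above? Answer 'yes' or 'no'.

Step 1: in state A at pos 0, read 0 -> (A,0)->write 1,move R,goto A. Now: state=A, head=1, tape[-4..4]=010110010 (head:      ^)
Step 2: in state A at pos 1, read 0 -> (A,0)->write 1,move R,goto A. Now: state=A, head=2, tape[-4..4]=010111010 (head:       ^)
Step 3: in state A at pos 2, read 0 -> (A,0)->write 1,move R,goto A. Now: state=A, head=3, tape[-4..4]=010111110 (head:        ^)
Step 4: in state A at pos 3, read 1 -> (A,1)->write 1,move R,goto C. Now: state=C, head=4, tape[-4..5]=0101111100 (head:         ^)
Step 5: in state C at pos 4, read 0 -> (C,0)->write 1,move L,goto C. Now: state=C, head=3, tape[-4..5]=0101111110 (head:        ^)
Step 6: in state C at pos 3, read 1 -> (C,1)->write 1,move L,goto H. Now: state=H, head=2, tape[-4..5]=0101111110 (head:       ^)
State H reached at step 6; 6 <= 6 -> yes

Answer: yes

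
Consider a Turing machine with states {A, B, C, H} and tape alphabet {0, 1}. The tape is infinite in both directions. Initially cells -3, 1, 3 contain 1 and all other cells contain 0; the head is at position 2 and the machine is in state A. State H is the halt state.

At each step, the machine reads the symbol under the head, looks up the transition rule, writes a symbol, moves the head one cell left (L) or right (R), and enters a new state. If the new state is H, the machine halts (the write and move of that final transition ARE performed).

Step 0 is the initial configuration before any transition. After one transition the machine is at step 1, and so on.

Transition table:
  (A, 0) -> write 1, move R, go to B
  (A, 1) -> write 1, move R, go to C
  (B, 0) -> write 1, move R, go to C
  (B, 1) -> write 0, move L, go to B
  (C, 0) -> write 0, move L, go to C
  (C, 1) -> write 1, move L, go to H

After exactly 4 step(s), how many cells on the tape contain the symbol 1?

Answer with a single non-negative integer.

Answer: 1

Derivation:
Step 1: in state A at pos 2, read 0 -> (A,0)->write 1,move R,goto B. Now: state=B, head=3, tape[-4..4]=010001110 (head:        ^)
Step 2: in state B at pos 3, read 1 -> (B,1)->write 0,move L,goto B. Now: state=B, head=2, tape[-4..4]=010001100 (head:       ^)
Step 3: in state B at pos 2, read 1 -> (B,1)->write 0,move L,goto B. Now: state=B, head=1, tape[-4..4]=010001000 (head:      ^)
Step 4: in state B at pos 1, read 1 -> (B,1)->write 0,move L,goto B. Now: state=B, head=0, tape[-4..4]=010000000 (head:     ^)
Cells containing 1 after step 4: {-3} -> 1 cell(s)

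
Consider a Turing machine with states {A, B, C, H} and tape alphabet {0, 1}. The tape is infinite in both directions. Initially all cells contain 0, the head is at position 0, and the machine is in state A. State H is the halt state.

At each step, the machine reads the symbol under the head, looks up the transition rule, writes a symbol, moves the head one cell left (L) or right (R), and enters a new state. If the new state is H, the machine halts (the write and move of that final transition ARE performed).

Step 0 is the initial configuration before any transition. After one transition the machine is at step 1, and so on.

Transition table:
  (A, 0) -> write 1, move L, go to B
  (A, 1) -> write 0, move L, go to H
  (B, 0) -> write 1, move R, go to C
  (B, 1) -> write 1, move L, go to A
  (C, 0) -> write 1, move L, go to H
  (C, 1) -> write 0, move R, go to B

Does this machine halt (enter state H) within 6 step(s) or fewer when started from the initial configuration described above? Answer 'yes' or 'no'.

Step 1: in state A at pos 0, read 0 -> (A,0)->write 1,move L,goto B. Now: state=B, head=-1, tape[-2..1]=0010 (head:  ^)
Step 2: in state B at pos -1, read 0 -> (B,0)->write 1,move R,goto C. Now: state=C, head=0, tape[-2..1]=0110 (head:   ^)
Step 3: in state C at pos 0, read 1 -> (C,1)->write 0,move R,goto B. Now: state=B, head=1, tape[-2..2]=01000 (head:    ^)
Step 4: in state B at pos 1, read 0 -> (B,0)->write 1,move R,goto C. Now: state=C, head=2, tape[-2..3]=010100 (head:     ^)
Step 5: in state C at pos 2, read 0 -> (C,0)->write 1,move L,goto H. Now: state=H, head=1, tape[-2..3]=010110 (head:    ^)
State H reached at step 5; 5 <= 6 -> yes

Answer: yes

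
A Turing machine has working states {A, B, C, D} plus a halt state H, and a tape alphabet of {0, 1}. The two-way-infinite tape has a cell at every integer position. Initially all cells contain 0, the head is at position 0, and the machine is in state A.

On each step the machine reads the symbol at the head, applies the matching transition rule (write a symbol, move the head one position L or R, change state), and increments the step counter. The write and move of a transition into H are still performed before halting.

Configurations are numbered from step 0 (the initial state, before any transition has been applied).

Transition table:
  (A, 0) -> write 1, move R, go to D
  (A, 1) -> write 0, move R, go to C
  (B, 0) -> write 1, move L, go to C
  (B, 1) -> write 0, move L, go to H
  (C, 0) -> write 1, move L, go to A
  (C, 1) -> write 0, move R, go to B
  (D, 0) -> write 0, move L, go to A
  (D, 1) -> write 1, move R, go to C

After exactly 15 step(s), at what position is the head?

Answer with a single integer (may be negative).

Answer: 3

Derivation:
Step 1: in state A at pos 0, read 0 -> (A,0)->write 1,move R,goto D. Now: state=D, head=1, tape[-1..2]=0100 (head:   ^)
Step 2: in state D at pos 1, read 0 -> (D,0)->write 0,move L,goto A. Now: state=A, head=0, tape[-1..2]=0100 (head:  ^)
Step 3: in state A at pos 0, read 1 -> (A,1)->write 0,move R,goto C. Now: state=C, head=1, tape[-1..2]=0000 (head:   ^)
Step 4: in state C at pos 1, read 0 -> (C,0)->write 1,move L,goto A. Now: state=A, head=0, tape[-1..2]=0010 (head:  ^)
Step 5: in state A at pos 0, read 0 -> (A,0)->write 1,move R,goto D. Now: state=D, head=1, tape[-1..2]=0110 (head:   ^)
Step 6: in state D at pos 1, read 1 -> (D,1)->write 1,move R,goto C. Now: state=C, head=2, tape[-1..3]=01100 (head:    ^)
Step 7: in state C at pos 2, read 0 -> (C,0)->write 1,move L,goto A. Now: state=A, head=1, tape[-1..3]=01110 (head:   ^)
Step 8: in state A at pos 1, read 1 -> (A,1)->write 0,move R,goto C. Now: state=C, head=2, tape[-1..3]=01010 (head:    ^)
Step 9: in state C at pos 2, read 1 -> (C,1)->write 0,move R,goto B. Now: state=B, head=3, tape[-1..4]=010000 (head:     ^)
Step 10: in state B at pos 3, read 0 -> (B,0)->write 1,move L,goto C. Now: state=C, head=2, tape[-1..4]=010010 (head:    ^)
Step 11: in state C at pos 2, read 0 -> (C,0)->write 1,move L,goto A. Now: state=A, head=1, tape[-1..4]=010110 (head:   ^)
Step 12: in state A at pos 1, read 0 -> (A,0)->write 1,move R,goto D. Now: state=D, head=2, tape[-1..4]=011110 (head:    ^)
Step 13: in state D at pos 2, read 1 -> (D,1)->write 1,move R,goto C. Now: state=C, head=3, tape[-1..4]=011110 (head:     ^)
Step 14: in state C at pos 3, read 1 -> (C,1)->write 0,move R,goto B. Now: state=B, head=4, tape[-1..5]=0111000 (head:      ^)
Step 15: in state B at pos 4, read 0 -> (B,0)->write 1,move L,goto C. Now: state=C, head=3, tape[-1..5]=0111010 (head:     ^)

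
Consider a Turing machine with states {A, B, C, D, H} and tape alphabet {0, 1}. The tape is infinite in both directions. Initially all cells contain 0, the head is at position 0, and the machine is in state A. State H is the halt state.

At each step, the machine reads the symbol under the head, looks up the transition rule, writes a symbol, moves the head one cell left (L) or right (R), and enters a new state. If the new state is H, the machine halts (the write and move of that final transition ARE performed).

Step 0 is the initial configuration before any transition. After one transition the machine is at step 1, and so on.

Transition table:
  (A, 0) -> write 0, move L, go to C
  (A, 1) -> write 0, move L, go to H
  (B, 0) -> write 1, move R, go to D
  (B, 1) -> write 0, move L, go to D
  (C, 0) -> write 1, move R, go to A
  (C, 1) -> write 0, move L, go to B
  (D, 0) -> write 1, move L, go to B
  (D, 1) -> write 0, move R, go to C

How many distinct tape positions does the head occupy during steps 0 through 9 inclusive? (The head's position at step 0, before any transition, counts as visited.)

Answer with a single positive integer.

Step 1: in state A at pos 0, read 0 -> (A,0)->write 0,move L,goto C. Now: state=C, head=-1, tape[-2..1]=0000 (head:  ^)
Step 2: in state C at pos -1, read 0 -> (C,0)->write 1,move R,goto A. Now: state=A, head=0, tape[-2..1]=0100 (head:   ^)
Step 3: in state A at pos 0, read 0 -> (A,0)->write 0,move L,goto C. Now: state=C, head=-1, tape[-2..1]=0100 (head:  ^)
Step 4: in state C at pos -1, read 1 -> (C,1)->write 0,move L,goto B. Now: state=B, head=-2, tape[-3..1]=00000 (head:  ^)
Step 5: in state B at pos -2, read 0 -> (B,0)->write 1,move R,goto D. Now: state=D, head=-1, tape[-3..1]=01000 (head:   ^)
Step 6: in state D at pos -1, read 0 -> (D,0)->write 1,move L,goto B. Now: state=B, head=-2, tape[-3..1]=01100 (head:  ^)
Step 7: in state B at pos -2, read 1 -> (B,1)->write 0,move L,goto D. Now: state=D, head=-3, tape[-4..1]=000100 (head:  ^)
Step 8: in state D at pos -3, read 0 -> (D,0)->write 1,move L,goto B. Now: state=B, head=-4, tape[-5..1]=0010100 (head:  ^)
Step 9: in state B at pos -4, read 0 -> (B,0)->write 1,move R,goto D. Now: state=D, head=-3, tape[-5..1]=0110100 (head:   ^)
Head positions at steps 0..9: starting at 0, distinct positions visited = {-4, -3, -2, -1, 0} -> 5 position(s)

Answer: 5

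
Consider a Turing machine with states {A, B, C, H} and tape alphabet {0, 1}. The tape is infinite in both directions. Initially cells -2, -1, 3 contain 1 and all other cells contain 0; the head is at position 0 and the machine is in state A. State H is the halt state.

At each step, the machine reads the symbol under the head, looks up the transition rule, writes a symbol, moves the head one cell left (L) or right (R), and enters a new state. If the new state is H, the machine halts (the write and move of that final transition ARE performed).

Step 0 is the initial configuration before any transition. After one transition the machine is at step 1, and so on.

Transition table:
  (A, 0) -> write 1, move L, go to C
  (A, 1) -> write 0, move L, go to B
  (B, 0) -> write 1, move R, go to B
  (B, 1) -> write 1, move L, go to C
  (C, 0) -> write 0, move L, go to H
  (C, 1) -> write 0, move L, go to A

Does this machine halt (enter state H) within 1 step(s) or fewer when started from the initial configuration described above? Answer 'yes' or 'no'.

Answer: no

Derivation:
Step 1: in state A at pos 0, read 0 -> (A,0)->write 1,move L,goto C. Now: state=C, head=-1, tape[-3..4]=01110010 (head:   ^)
After 1 step(s): state = C (not H) -> not halted within 1 -> no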